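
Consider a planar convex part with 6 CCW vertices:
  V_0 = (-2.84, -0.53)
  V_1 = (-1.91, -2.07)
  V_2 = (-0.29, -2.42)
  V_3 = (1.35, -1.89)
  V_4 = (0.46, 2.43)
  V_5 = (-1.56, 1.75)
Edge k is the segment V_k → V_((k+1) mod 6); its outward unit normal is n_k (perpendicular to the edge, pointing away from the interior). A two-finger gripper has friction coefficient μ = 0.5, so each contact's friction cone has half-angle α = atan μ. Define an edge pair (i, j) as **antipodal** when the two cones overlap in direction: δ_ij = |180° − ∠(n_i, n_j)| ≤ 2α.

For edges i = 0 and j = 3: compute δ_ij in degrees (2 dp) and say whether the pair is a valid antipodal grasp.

δ = 19.49°, valid

α = atan 0.5 = 26.57°;  2α = 53.13°
edge 0: e_0 = (+0.93, -1.54);  n_0 = (-0.8560, -0.5169)
edge 3: e_3 = (-0.89, +4.32);  n_3 = (+0.9794, +0.2018)
∠(n_0, n_3) = 160.51°
δ = |180° − 160.51°| = 19.49°
19.49° ≤ 2α = 53.13°  →  valid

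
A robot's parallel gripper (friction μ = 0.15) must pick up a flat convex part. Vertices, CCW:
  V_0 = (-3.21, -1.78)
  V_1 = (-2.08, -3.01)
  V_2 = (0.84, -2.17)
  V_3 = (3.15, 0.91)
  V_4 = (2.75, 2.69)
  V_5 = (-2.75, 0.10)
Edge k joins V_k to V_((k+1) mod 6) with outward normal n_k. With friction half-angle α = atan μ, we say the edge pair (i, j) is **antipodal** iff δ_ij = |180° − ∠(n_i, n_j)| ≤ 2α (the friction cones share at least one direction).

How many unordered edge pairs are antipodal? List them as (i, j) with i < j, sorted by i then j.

α = atan 0.15 = 8.53°;  2α = 17.06°
n_0 = (-0.7364, -0.6765)
n_1 = (+0.2765, -0.9610)
n_2 = (+0.8000, -0.6000)
n_3 = (+0.9757, +0.2193)
n_4 = (-0.4260, +0.9047)
n_5 = (-0.9713, +0.2377)
  (0,1): δ = 116.52°  ·
  (0,2): δ = 79.44°  ·
  (0,3): δ = 29.91°  ·
  (0,4): δ = 72.64°  ·
  (0,5): δ = 123.68°  ·
  (1,2): δ = 142.92°  ·
  (1,3): δ = 93.38°  ·
  (1,4): δ = 9.17°  ✓
  (1,5): δ = 60.20°  ·
  (2,3): δ = 130.47°  ·
  (2,4): δ = 27.91°  ·
  (2,5): δ = 23.12°  ·
  (3,4): δ = 77.45°  ·
  (3,5): δ = 26.41°  ·
  (4,5): δ = 128.97°  ·
antipodal pairs: 1

count = 1; pairs: (1,4)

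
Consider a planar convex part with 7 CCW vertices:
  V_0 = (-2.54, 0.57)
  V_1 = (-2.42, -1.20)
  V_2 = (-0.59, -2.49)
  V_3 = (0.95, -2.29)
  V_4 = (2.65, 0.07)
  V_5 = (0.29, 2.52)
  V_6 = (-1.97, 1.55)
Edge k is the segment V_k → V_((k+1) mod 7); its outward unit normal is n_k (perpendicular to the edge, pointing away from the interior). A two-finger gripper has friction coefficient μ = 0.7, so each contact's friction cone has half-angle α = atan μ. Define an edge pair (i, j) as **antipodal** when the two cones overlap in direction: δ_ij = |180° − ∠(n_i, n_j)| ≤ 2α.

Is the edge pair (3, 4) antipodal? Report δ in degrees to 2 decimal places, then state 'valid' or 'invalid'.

α = atan 0.7 = 34.99°;  2α = 69.98°
edge 3: e_3 = (+1.70, +2.36);  n_3 = (+0.8114, -0.5845)
edge 4: e_4 = (-2.36, +2.45);  n_4 = (+0.7202, +0.6938)
∠(n_3, n_4) = 79.69°
δ = |180° − 79.69°| = 100.31°
100.31° > 2α = 69.98°  →  invalid

δ = 100.31°, invalid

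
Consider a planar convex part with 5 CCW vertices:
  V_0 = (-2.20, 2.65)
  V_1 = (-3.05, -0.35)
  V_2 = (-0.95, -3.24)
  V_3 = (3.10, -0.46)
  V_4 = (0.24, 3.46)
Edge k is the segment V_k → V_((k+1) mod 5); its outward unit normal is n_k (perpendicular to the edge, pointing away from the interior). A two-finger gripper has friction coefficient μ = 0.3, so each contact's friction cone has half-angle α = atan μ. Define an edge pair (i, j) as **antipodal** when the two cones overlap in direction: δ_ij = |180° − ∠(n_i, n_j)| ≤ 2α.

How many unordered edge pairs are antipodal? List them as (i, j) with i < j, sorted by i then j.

count = 2; pairs: (1,3), (2,4)

α = atan 0.3 = 16.70°;  2α = 33.40°
n_0 = (-0.9621, +0.2726)
n_1 = (-0.8090, -0.5878)
n_2 = (+0.5659, -0.8245)
n_3 = (+0.8078, +0.5894)
n_4 = (-0.3151, +0.9491)
  (0,1): δ = 128.18°  ·
  (0,2): δ = 39.71°  ·
  (0,3): δ = 51.93°  ·
  (0,4): δ = 124.18°  ·
  (1,2): δ = 91.54°  ·
  (1,3): δ = 0.11°  ✓
  (1,4): δ = 72.36°  ·
  (2,3): δ = 88.35°  ·
  (2,4): δ = 16.10°  ✓
  (3,4): δ = 107.75°  ·
antipodal pairs: 2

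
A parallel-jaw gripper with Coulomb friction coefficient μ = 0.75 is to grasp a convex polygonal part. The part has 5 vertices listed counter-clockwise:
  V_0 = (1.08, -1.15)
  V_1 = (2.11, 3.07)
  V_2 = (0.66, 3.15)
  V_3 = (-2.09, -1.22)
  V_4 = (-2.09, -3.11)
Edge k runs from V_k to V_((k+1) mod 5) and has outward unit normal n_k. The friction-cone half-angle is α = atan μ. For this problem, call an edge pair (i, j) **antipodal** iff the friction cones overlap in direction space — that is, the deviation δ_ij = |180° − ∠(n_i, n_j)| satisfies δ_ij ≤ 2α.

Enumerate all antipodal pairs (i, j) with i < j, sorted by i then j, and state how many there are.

α = atan 0.75 = 36.87°;  2α = 73.74°
n_0 = (+0.9715, -0.2371)
n_1 = (+0.0551, +0.9985)
n_2 = (-0.8464, +0.5326)
n_3 = (-1.0000, -0.0000)
n_4 = (+0.5259, -0.8506)
  (0,1): δ = 79.44°  ·
  (0,2): δ = 18.47°  ✓
  (0,3): δ = 13.72°  ✓
  (0,4): δ = 135.44°  ·
  (1,2): δ = 119.02°  ·
  (1,3): δ = 86.84°  ·
  (1,4): δ = 34.89°  ✓
  (2,3): δ = 147.82°  ·
  (2,4): δ = 26.09°  ✓
  (3,4): δ = 58.27°  ✓
antipodal pairs: 5

count = 5; pairs: (0,2), (0,3), (1,4), (2,4), (3,4)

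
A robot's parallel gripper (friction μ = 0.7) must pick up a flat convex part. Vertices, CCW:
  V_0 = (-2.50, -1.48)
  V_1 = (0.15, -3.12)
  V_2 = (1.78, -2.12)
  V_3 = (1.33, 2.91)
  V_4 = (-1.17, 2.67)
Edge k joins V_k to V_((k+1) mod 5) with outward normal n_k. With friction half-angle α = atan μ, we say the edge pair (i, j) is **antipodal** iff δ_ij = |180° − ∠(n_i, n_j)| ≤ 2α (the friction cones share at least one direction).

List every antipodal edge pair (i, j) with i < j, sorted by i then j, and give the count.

count = 5; pairs: (0,2), (0,3), (1,3), (1,4), (2,4)

α = atan 0.7 = 34.99°;  2α = 69.98°
n_0 = (-0.5262, -0.8503)
n_1 = (+0.5229, -0.8524)
n_2 = (+0.9960, +0.0891)
n_3 = (-0.0956, +0.9954)
n_4 = (-0.9523, +0.3052)
  (0,1): δ = 116.72°  ·
  (0,2): δ = 53.14°  ✓
  (0,3): δ = 37.24°  ✓
  (0,4): δ = 103.98°  ·
  (1,2): δ = 116.42°  ·
  (1,3): δ = 26.05°  ✓
  (1,4): δ = 40.70°  ✓
  (2,3): δ = 89.63°  ·
  (2,4): δ = 22.88°  ✓
  (3,4): δ = 113.25°  ·
antipodal pairs: 5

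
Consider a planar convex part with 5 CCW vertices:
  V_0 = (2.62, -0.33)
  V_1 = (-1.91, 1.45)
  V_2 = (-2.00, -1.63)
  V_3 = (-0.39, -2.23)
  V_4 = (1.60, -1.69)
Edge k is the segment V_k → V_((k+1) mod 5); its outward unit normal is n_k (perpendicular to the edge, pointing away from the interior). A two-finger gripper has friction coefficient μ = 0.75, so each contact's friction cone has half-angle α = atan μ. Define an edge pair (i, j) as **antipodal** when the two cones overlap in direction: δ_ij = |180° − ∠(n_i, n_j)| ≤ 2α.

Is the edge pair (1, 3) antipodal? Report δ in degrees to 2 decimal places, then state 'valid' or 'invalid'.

α = atan 0.75 = 36.87°;  2α = 73.74°
edge 1: e_1 = (-0.09, -3.08);  n_1 = (-0.9996, +0.0292)
edge 3: e_3 = (+1.99, +0.54);  n_3 = (+0.2619, -0.9651)
∠(n_1, n_3) = 106.86°
δ = |180° − 106.86°| = 73.14°
73.14° ≤ 2α = 73.74°  →  valid

δ = 73.14°, valid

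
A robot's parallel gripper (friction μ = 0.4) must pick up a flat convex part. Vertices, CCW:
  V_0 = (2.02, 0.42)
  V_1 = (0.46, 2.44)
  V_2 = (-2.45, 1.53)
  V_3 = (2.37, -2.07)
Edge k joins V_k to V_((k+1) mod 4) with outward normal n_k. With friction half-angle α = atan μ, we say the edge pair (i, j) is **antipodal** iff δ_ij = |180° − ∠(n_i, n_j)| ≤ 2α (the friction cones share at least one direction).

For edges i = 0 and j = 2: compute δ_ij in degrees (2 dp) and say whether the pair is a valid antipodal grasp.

δ = 15.57°, valid

α = atan 0.4 = 21.80°;  2α = 43.60°
edge 0: e_0 = (-1.56, +2.02);  n_0 = (+0.7915, +0.6112)
edge 2: e_2 = (+4.82, -3.60);  n_2 = (-0.5984, -0.8012)
∠(n_0, n_2) = 164.43°
δ = |180° − 164.43°| = 15.57°
15.57° ≤ 2α = 43.60°  →  valid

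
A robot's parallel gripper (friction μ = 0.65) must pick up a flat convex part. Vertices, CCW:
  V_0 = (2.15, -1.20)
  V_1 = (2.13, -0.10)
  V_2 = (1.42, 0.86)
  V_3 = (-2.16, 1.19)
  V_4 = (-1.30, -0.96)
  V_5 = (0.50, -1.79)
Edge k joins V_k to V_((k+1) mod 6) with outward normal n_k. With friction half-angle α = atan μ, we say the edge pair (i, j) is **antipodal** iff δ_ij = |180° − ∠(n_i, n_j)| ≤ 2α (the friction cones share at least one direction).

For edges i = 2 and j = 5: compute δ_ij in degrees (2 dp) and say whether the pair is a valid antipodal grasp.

α = atan 0.65 = 33.02°;  2α = 66.05°
edge 2: e_2 = (-3.58, +0.33);  n_2 = (+0.0918, +0.9958)
edge 5: e_5 = (+1.65, +0.59);  n_5 = (+0.3367, -0.9416)
∠(n_2, n_5) = 155.06°
δ = |180° − 155.06°| = 24.94°
24.94° ≤ 2α = 66.05°  →  valid

δ = 24.94°, valid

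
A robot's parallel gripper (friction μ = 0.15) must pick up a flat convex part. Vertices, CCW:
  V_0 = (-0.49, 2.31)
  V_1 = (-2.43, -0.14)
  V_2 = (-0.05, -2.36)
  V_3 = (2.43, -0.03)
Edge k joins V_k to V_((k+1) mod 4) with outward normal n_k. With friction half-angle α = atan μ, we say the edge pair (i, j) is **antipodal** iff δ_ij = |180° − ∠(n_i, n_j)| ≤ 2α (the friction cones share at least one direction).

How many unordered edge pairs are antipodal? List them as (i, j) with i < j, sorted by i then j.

α = atan 0.15 = 8.53°;  2α = 17.06°
n_0 = (-0.7840, +0.6208)
n_1 = (-0.6821, -0.7313)
n_2 = (+0.6847, -0.7288)
n_3 = (+0.6253, +0.7803)
  (0,1): δ = 94.63°  ·
  (0,2): δ = 8.41°  ✓
  (0,3): δ = 89.67°  ·
  (1,2): δ = 93.78°  ·
  (1,3): δ = 4.30°  ✓
  (2,3): δ = 81.92°  ·
antipodal pairs: 2

count = 2; pairs: (0,2), (1,3)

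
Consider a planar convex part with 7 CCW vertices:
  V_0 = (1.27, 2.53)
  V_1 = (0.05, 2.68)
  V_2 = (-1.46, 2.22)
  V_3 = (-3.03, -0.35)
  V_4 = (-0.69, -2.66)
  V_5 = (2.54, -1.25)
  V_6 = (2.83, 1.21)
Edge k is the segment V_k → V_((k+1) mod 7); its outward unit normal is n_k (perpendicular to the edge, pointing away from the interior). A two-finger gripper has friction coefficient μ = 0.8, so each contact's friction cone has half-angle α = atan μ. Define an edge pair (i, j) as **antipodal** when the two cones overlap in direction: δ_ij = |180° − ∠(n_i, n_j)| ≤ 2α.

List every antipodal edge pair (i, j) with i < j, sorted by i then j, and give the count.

count = 10; pairs: (0,3), (0,4), (1,3), (1,4), (1,5), (2,4), (2,5), (3,5), (3,6), (4,6)

α = atan 0.8 = 38.66°;  2α = 77.32°
n_0 = (+0.1220, +0.9925)
n_1 = (-0.2914, +0.9566)
n_2 = (-0.8534, +0.5213)
n_3 = (-0.7025, -0.7117)
n_4 = (+0.4001, -0.9165)
n_5 = (+0.9931, -0.1171)
n_6 = (+0.6459, +0.7634)
  (0,1): δ = 156.05°  ·
  (0,2): δ = 114.41°  ·
  (0,3): δ = 37.62°  ✓
  (0,4): δ = 30.59°  ✓
  (0,5): δ = 90.29°  ·
  (0,6): δ = 146.77°  ·
  (1,2): δ = 138.36°  ·
  (1,3): δ = 61.57°  ✓
  (1,4): δ = 6.64°  ✓
  (1,5): δ = 66.33°  ✓
  (1,6): δ = 122.82°  ·
  (2,3): δ = 103.21°  ·
  (2,4): δ = 35.00°  ✓
  (2,5): δ = 24.70°  ✓
  (2,6): δ = 81.18°  ·
  (3,4): δ = 111.79°  ·
  (3,5): δ = 52.09°  ✓
  (3,6): δ = 4.39°  ✓
  (4,5): δ = 120.31°  ·
  (4,6): δ = 63.82°  ✓
  (5,6): δ = 123.51°  ·
antipodal pairs: 10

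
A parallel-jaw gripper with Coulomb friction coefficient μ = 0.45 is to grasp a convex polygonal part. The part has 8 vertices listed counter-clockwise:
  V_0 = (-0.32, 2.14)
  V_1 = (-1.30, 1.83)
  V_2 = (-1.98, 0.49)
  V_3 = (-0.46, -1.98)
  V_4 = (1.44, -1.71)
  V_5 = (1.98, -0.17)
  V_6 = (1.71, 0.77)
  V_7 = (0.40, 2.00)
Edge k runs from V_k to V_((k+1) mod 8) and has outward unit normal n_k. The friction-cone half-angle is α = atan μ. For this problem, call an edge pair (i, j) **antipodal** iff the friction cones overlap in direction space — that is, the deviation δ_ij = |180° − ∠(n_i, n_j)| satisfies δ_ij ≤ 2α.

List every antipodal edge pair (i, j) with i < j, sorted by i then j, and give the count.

count = 7; pairs: (0,3), (1,4), (1,5), (2,5), (2,6), (2,7), (3,7)

α = atan 0.45 = 24.23°;  2α = 48.46°
n_0 = (-0.3016, +0.9534)
n_1 = (-0.8917, +0.4525)
n_2 = (-0.8517, -0.5241)
n_3 = (+0.1407, -0.9901)
n_4 = (+0.9437, -0.3309)
n_5 = (+0.9611, +0.2761)
n_6 = (+0.6845, +0.7290)
n_7 = (+0.1909, +0.9816)
  (0,1): δ = 134.46°  ·
  (0,2): δ = 75.95°  ·
  (0,3): δ = 9.47°  ✓
  (0,4): δ = 53.12°  ·
  (0,5): δ = 88.47°  ·
  (0,6): δ = 119.25°  ·
  (0,7): δ = 151.44°  ·
  (1,2): δ = 121.49°  ·
  (1,3): δ = 55.01°  ·
  (1,4): δ = 7.58°  ✓
  (1,5): δ = 42.93°  ✓
  (1,6): δ = 73.71°  ·
  (1,7): δ = 105.90°  ·
  (2,3): δ = 113.52°  ·
  (2,4): δ = 50.93°  ·
  (2,5): δ = 15.58°  ✓
  (2,6): δ = 15.20°  ✓
  (2,7): δ = 47.39°  ✓
  (3,4): δ = 117.41°  ·
  (3,5): δ = 82.06°  ·
  (3,6): δ = 51.28°  ·
  (3,7): δ = 19.09°  ✓
  (4,5): δ = 144.65°  ·
  (4,6): δ = 113.87°  ·
  (4,7): δ = 81.68°  ·
  (5,6): δ = 149.22°  ·
  (5,7): δ = 117.03°  ·
  (6,7): δ = 147.81°  ·
antipodal pairs: 7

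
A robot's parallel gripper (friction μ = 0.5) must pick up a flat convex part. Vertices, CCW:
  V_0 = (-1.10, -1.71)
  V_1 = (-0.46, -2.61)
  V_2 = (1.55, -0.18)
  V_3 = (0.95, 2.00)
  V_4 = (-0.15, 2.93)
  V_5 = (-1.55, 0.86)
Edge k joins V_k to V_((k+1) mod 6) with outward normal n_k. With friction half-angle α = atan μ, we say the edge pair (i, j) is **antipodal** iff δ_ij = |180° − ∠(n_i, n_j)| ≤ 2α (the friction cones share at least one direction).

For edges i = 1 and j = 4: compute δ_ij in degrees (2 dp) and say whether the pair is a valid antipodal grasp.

δ = 5.52°, valid

α = atan 0.5 = 26.57°;  2α = 53.13°
edge 1: e_1 = (+2.01, +2.43);  n_1 = (+0.7706, -0.6374)
edge 4: e_4 = (-1.40, -2.07);  n_4 = (-0.8283, +0.5602)
∠(n_1, n_4) = 174.48°
δ = |180° − 174.48°| = 5.52°
5.52° ≤ 2α = 53.13°  →  valid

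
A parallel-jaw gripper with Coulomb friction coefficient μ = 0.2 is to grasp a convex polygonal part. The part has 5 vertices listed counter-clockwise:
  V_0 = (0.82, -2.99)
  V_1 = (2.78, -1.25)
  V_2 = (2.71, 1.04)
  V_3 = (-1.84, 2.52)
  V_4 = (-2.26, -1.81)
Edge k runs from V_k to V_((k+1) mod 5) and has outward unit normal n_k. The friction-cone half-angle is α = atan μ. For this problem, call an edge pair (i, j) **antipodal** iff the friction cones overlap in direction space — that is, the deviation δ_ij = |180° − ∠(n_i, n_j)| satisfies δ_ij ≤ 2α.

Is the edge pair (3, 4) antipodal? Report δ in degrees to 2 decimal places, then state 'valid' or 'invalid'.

δ = 105.42°, invalid

α = atan 0.2 = 11.31°;  2α = 22.62°
edge 3: e_3 = (-0.42, -4.33);  n_3 = (-0.9953, +0.0965)
edge 4: e_4 = (+3.08, -1.18);  n_4 = (-0.3578, -0.9338)
∠(n_3, n_4) = 74.58°
δ = |180° − 74.58°| = 105.42°
105.42° > 2α = 22.62°  →  invalid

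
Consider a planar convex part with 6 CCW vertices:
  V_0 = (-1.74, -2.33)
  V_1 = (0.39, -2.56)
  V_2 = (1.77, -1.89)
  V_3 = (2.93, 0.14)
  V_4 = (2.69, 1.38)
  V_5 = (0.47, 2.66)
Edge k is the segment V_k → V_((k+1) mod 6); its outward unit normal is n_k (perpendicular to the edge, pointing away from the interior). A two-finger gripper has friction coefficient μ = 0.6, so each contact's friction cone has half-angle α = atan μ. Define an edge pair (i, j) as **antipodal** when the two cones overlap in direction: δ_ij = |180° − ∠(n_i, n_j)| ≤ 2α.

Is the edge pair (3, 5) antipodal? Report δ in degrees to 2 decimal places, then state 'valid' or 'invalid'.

δ = 34.84°, valid

α = atan 0.6 = 30.96°;  2α = 61.93°
edge 3: e_3 = (-0.24, +1.24);  n_3 = (+0.9818, +0.1900)
edge 5: e_5 = (-2.21, -4.99);  n_5 = (-0.9143, +0.4049)
∠(n_3, n_5) = 145.16°
δ = |180° − 145.16°| = 34.84°
34.84° ≤ 2α = 61.93°  →  valid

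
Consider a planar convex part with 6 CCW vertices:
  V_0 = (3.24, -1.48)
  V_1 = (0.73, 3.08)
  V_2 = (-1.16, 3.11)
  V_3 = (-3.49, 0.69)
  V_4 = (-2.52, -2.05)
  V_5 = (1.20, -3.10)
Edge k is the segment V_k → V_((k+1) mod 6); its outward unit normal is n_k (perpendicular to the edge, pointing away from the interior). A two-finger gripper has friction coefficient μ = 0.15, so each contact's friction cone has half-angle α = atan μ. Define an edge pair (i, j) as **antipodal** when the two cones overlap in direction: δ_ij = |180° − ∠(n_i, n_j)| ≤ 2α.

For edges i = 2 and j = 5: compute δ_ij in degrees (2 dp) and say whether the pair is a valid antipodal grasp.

δ = 7.63°, valid

α = atan 0.15 = 8.53°;  2α = 17.06°
edge 2: e_2 = (-2.33, -2.42);  n_2 = (-0.7204, +0.6936)
edge 5: e_5 = (+2.04, +1.62);  n_5 = (+0.6219, -0.7831)
∠(n_2, n_5) = 172.37°
δ = |180° − 172.37°| = 7.63°
7.63° ≤ 2α = 17.06°  →  valid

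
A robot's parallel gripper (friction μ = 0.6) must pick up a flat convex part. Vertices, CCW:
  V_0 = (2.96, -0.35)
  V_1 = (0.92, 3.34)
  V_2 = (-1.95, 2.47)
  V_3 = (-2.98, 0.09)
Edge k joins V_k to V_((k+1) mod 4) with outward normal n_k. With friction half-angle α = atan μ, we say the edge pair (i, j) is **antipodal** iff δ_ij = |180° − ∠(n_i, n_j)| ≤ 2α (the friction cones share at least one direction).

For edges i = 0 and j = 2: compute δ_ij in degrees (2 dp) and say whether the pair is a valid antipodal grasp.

δ = 52.34°, valid

α = atan 0.6 = 30.96°;  2α = 61.93°
edge 0: e_0 = (-2.04, +3.69);  n_0 = (+0.8752, +0.4838)
edge 2: e_2 = (-1.03, -2.38);  n_2 = (-0.9177, +0.3972)
∠(n_0, n_2) = 127.66°
δ = |180° − 127.66°| = 52.34°
52.34° ≤ 2α = 61.93°  →  valid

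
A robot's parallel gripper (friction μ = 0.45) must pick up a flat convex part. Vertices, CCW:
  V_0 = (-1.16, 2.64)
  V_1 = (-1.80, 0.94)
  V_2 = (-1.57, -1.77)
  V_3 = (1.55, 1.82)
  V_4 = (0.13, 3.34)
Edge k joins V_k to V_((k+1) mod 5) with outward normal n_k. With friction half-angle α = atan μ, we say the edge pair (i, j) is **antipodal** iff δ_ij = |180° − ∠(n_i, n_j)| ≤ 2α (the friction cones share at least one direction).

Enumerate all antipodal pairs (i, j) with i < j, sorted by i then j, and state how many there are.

α = atan 0.45 = 24.23°;  2α = 48.46°
n_0 = (-0.9359, +0.3523)
n_1 = (-0.9964, -0.0846)
n_2 = (+0.7548, -0.6560)
n_3 = (+0.7307, +0.6827)
n_4 = (-0.4769, +0.8789)
  (0,1): δ = 154.52°  ·
  (0,2): δ = 20.36°  ✓
  (0,3): δ = 63.68°  ·
  (0,4): δ = 139.12°  ·
  (1,2): δ = 45.84°  ✓
  (1,3): δ = 38.20°  ✓
  (1,4): δ = 113.63°  ·
  (2,3): δ = 95.95°  ·
  (2,4): δ = 20.52°  ✓
  (3,4): δ = 104.57°  ·
antipodal pairs: 4

count = 4; pairs: (0,2), (1,2), (1,3), (2,4)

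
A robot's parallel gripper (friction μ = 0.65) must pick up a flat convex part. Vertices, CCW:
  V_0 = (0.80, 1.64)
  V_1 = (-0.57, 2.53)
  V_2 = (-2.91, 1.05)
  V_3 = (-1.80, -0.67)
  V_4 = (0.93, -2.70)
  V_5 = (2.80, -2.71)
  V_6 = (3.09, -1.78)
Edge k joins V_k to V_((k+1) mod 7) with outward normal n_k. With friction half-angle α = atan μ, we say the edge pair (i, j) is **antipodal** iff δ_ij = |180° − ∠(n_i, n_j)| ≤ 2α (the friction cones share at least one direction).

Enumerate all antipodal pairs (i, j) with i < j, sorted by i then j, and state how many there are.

count = 9; pairs: (0,2), (0,3), (0,4), (1,4), (1,5), (2,5), (2,6), (3,6), (4,6)

α = atan 0.65 = 33.02°;  2α = 66.05°
n_0 = (+0.5448, +0.8386)
n_1 = (-0.5345, +0.8451)
n_2 = (-0.8402, -0.5422)
n_3 = (-0.5967, -0.8025)
n_4 = (-0.0053, -1.0000)
n_5 = (+0.9547, -0.2977)
n_6 = (+0.8309, +0.5564)
  (0,1): δ = 114.68°  ·
  (0,2): δ = 24.15°  ✓
  (0,3): δ = 3.62°  ✓
  (0,4): δ = 32.70°  ✓
  (0,5): δ = 105.69°  ·
  (0,6): δ = 156.82°  ·
  (1,2): δ = 89.48°  ·
  (1,3): δ = 68.95°  ·
  (1,4): δ = 32.62°  ✓
  (1,5): δ = 40.37°  ✓
  (1,6): δ = 91.49°  ·
  (2,3): δ = 159.47°  ·
  (2,4): δ = 123.14°  ·
  (2,5): δ = 50.16°  ✓
  (2,6): δ = 0.97°  ✓
  (3,4): δ = 143.67°  ·
  (3,5): δ = 70.68°  ·
  (3,6): δ = 19.56°  ✓
  (4,5): δ = 107.01°  ·
  (4,6): δ = 55.89°  ✓
  (5,6): δ = 128.88°  ·
antipodal pairs: 9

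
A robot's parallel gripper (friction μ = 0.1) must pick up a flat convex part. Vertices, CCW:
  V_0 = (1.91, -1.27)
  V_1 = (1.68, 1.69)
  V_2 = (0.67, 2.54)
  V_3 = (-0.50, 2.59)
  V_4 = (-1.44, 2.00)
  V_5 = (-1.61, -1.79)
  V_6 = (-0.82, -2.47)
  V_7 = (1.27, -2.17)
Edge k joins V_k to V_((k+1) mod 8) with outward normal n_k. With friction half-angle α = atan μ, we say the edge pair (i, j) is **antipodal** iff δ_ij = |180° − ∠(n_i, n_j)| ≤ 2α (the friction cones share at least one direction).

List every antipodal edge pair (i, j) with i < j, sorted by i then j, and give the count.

α = atan 0.1 = 5.71°;  2α = 11.42°
n_0 = (+0.9970, +0.0775)
n_1 = (+0.6439, +0.7651)
n_2 = (+0.0427, +0.9991)
n_3 = (-0.5316, +0.8470)
n_4 = (-0.9990, +0.0448)
n_5 = (-0.6524, -0.7579)
n_6 = (+0.1421, -0.9899)
n_7 = (+0.8150, -0.5795)
  (0,1): δ = 134.53°  ·
  (0,2): δ = 96.89°  ·
  (0,3): δ = 62.33°  ·
  (0,4): δ = 7.01°  ✓
  (0,5): δ = 44.84°  ·
  (0,6): δ = 93.73°  ·
  (0,7): δ = 140.14°  ·
  (1,2): δ = 142.36°  ·
  (1,3): δ = 107.80°  ·
  (1,4): δ = 52.48°  ·
  (1,5): δ = 0.64°  ✓
  (1,6): δ = 48.25°  ·
  (1,7): δ = 94.67°  ·
  (2,3): δ = 145.44°  ·
  (2,4): δ = 90.12°  ·
  (2,5): δ = 38.27°  ·
  (2,6): δ = 10.62°  ✓
  (2,7): δ = 57.03°  ·
  (3,4): δ = 124.68°  ·
  (3,5): δ = 72.84°  ·
  (3,6): δ = 23.95°  ·
  (3,7): δ = 22.47°  ·
  (4,5): δ = 128.15°  ·
  (4,6): δ = 79.26°  ·
  (4,7): δ = 32.85°  ·
  (5,6): δ = 131.11°  ·
  (5,7): δ = 84.70°  ·
  (6,7): δ = 133.59°  ·
antipodal pairs: 3

count = 3; pairs: (0,4), (1,5), (2,6)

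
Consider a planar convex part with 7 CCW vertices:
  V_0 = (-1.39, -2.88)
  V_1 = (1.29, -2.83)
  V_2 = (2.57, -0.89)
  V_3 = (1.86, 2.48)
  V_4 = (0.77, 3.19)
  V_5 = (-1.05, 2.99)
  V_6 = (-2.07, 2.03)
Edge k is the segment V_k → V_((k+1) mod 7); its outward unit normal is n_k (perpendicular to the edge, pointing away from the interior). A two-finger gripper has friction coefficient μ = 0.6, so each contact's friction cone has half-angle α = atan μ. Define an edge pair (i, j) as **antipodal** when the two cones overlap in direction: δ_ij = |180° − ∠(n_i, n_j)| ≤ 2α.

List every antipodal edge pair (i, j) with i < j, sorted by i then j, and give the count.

count = 9; pairs: (0,3), (0,4), (0,5), (1,4), (1,5), (1,6), (2,5), (2,6), (3,6)

α = atan 0.6 = 30.96°;  2α = 61.93°
n_0 = (+0.0187, -0.9998)
n_1 = (+0.8347, -0.5507)
n_2 = (+0.9785, +0.2062)
n_3 = (+0.5458, +0.8379)
n_4 = (-0.1092, +0.9940)
n_5 = (-0.6854, +0.7282)
n_6 = (-0.9905, -0.1372)
  (0,1): δ = 124.49°  ·
  (0,2): δ = 79.17°  ·
  (0,3): δ = 34.15°  ✓
  (0,4): δ = 5.20°  ✓
  (0,5): δ = 42.20°  ✓
  (0,6): δ = 96.82°  ·
  (1,2): δ = 134.69°  ·
  (1,3): δ = 89.66°  ·
  (1,4): δ = 50.31°  ✓
  (1,5): δ = 13.32°  ✓
  (1,6): δ = 41.30°  ✓
  (2,3): δ = 134.98°  ·
  (2,4): δ = 95.63°  ·
  (2,5): δ = 58.63°  ✓
  (2,6): δ = 4.01°  ✓
  (3,4): δ = 140.65°  ·
  (3,5): δ = 103.66°  ·
  (3,6): δ = 49.04°  ✓
  (4,5): δ = 143.01°  ·
  (4,6): δ = 88.39°  ·
  (5,6): δ = 125.38°  ·
antipodal pairs: 9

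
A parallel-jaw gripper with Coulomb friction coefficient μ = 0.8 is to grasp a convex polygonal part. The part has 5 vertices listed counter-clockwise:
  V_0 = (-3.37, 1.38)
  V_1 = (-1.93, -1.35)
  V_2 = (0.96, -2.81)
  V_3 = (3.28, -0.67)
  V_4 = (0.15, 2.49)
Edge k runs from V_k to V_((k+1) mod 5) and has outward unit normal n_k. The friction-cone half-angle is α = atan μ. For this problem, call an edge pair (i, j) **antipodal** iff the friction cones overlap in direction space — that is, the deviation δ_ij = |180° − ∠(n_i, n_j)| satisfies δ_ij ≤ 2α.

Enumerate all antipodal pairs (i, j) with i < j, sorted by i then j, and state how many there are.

α = atan 0.8 = 38.66°;  2α = 77.32°
n_0 = (-0.8845, -0.4665)
n_1 = (-0.4509, -0.8926)
n_2 = (+0.6780, -0.7350)
n_3 = (+0.7105, +0.7037)
n_4 = (-0.3007, +0.9537)
  (0,1): δ = 144.61°  ·
  (0,2): δ = 75.12°  ✓
  (0,3): δ = 16.92°  ✓
  (0,4): δ = 79.69°  ·
  (1,2): δ = 110.51°  ·
  (1,3): δ = 18.47°  ✓
  (1,4): δ = 44.30°  ✓
  (2,3): δ = 87.96°  ·
  (2,4): δ = 25.19°  ✓
  (3,4): δ = 117.22°  ·
antipodal pairs: 5

count = 5; pairs: (0,2), (0,3), (1,3), (1,4), (2,4)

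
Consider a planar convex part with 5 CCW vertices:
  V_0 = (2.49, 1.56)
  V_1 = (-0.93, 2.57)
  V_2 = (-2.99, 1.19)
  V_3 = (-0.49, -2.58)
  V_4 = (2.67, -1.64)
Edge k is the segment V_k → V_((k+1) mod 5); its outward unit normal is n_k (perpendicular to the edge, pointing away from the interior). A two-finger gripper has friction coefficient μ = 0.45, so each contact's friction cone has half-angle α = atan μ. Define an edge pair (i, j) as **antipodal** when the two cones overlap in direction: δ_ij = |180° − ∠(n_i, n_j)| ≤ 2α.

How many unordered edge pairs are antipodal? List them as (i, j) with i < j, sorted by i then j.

count = 4; pairs: (0,2), (0,3), (1,3), (2,4)

α = atan 0.45 = 24.23°;  2α = 48.46°
n_0 = (+0.2832, +0.9591)
n_1 = (-0.5566, +0.8308)
n_2 = (-0.8334, -0.5527)
n_3 = (+0.2851, -0.9585)
n_4 = (+0.9984, +0.0562)
  (0,1): δ = 129.73°  ·
  (0,2): δ = 40.00°  ✓
  (0,3): δ = 33.02°  ✓
  (0,4): δ = 109.67°  ·
  (1,2): δ = 90.27°  ·
  (1,3): δ = 17.25°  ✓
  (1,4): δ = 59.40°  ·
  (2,3): δ = 106.98°  ·
  (2,4): δ = 30.33°  ✓
  (3,4): δ = 103.35°  ·
antipodal pairs: 4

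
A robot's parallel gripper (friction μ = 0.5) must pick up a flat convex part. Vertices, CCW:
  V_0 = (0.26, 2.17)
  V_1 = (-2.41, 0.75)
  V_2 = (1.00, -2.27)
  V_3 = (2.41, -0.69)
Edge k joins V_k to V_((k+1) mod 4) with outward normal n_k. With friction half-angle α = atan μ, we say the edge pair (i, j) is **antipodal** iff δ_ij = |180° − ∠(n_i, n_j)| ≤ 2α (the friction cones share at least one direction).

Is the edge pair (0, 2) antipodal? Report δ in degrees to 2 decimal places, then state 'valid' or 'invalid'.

α = atan 0.5 = 26.57°;  2α = 53.13°
edge 0: e_0 = (-2.67, -1.42);  n_0 = (-0.4696, +0.8829)
edge 2: e_2 = (+1.41, +1.58);  n_2 = (+0.7461, -0.6658)
∠(n_0, n_2) = 159.75°
δ = |180° − 159.75°| = 20.25°
20.25° ≤ 2α = 53.13°  →  valid

δ = 20.25°, valid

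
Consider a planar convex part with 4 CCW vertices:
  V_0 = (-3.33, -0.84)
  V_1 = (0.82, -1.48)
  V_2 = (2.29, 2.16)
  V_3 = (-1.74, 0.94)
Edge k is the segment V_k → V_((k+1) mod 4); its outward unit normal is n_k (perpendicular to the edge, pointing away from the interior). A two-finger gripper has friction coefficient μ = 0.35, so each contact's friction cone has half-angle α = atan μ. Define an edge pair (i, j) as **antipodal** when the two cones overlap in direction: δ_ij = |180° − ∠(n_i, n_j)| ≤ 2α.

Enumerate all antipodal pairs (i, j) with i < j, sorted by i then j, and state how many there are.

α = atan 0.35 = 19.29°;  2α = 38.58°
n_0 = (-0.1524, -0.9883)
n_1 = (+0.9272, -0.3745)
n_2 = (-0.2897, +0.9571)
n_3 = (-0.7458, +0.6662)
  (0,1): δ = 103.22°  ·
  (0,2): δ = 25.61°  ✓
  (0,3): δ = 56.99°  ·
  (1,2): δ = 51.17°  ·
  (1,3): δ = 19.78°  ✓
  (2,3): δ = 148.62°  ·
antipodal pairs: 2

count = 2; pairs: (0,2), (1,3)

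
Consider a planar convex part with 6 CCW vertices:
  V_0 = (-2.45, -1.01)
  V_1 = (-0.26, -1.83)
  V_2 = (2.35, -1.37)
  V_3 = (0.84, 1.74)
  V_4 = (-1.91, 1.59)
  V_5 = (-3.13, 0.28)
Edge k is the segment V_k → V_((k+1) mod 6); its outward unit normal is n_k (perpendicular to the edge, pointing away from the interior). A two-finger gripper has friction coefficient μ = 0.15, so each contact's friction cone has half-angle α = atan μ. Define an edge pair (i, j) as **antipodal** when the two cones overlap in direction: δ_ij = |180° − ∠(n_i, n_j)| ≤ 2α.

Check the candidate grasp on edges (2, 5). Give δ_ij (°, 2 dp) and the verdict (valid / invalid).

δ = 1.90°, valid

α = atan 0.15 = 8.53°;  2α = 17.06°
edge 2: e_2 = (-1.51, +3.11);  n_2 = (+0.8996, +0.4368)
edge 5: e_5 = (+0.68, -1.29);  n_5 = (-0.8846, -0.4663)
∠(n_2, n_5) = 178.10°
δ = |180° − 178.10°| = 1.90°
1.90° ≤ 2α = 17.06°  →  valid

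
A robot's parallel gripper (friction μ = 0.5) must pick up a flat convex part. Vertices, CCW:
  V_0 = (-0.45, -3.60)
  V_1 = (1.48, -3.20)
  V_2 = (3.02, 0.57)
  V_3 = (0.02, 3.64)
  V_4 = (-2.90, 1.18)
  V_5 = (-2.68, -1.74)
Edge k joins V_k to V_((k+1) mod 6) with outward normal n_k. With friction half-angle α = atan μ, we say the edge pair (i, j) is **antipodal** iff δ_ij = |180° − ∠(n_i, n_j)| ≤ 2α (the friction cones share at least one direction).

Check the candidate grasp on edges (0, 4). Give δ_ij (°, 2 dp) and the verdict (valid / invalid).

α = atan 0.5 = 26.57°;  2α = 53.13°
edge 0: e_0 = (+1.93, +0.40);  n_0 = (+0.2029, -0.9792)
edge 4: e_4 = (+0.22, -2.92);  n_4 = (-0.9972, -0.0751)
∠(n_0, n_4) = 97.40°
δ = |180° − 97.40°| = 82.60°
82.60° > 2α = 53.13°  →  invalid

δ = 82.60°, invalid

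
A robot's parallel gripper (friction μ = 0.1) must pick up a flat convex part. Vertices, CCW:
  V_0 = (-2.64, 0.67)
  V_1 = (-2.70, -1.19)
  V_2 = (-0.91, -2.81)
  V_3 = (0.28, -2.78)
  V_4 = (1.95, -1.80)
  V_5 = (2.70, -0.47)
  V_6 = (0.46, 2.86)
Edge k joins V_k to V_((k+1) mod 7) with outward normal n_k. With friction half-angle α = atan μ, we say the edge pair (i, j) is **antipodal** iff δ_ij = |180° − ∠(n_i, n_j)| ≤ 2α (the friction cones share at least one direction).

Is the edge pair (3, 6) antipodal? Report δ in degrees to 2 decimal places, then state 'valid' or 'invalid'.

α = atan 0.1 = 5.71°;  2α = 11.42°
edge 3: e_3 = (+1.67, +0.98);  n_3 = (+0.5061, -0.8625)
edge 6: e_6 = (-3.10, -2.19);  n_6 = (-0.5770, +0.8167)
∠(n_3, n_6) = 175.17°
δ = |180° − 175.17°| = 4.83°
4.83° ≤ 2α = 11.42°  →  valid

δ = 4.83°, valid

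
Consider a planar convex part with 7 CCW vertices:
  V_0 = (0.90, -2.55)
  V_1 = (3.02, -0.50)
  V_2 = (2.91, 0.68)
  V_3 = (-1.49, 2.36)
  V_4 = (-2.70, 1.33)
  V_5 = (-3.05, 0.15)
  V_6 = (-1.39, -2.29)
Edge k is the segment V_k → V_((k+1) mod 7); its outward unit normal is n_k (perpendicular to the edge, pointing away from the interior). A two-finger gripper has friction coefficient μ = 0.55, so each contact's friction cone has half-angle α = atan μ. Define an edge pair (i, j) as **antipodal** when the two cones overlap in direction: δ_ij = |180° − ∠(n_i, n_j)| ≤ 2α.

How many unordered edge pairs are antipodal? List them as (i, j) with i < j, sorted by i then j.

α = atan 0.55 = 28.81°;  2α = 57.62°
n_0 = (+0.6951, -0.7189)
n_1 = (+0.9957, +0.0928)
n_2 = (+0.3567, +0.9342)
n_3 = (-0.6482, +0.7615)
n_4 = (-0.9587, +0.2844)
n_5 = (-0.8268, -0.5625)
n_6 = (-0.1128, -0.9936)
  (0,1): δ = 128.71°  ·
  (0,2): δ = 64.94°  ·
  (0,3): δ = 3.63°  ✓
  (0,4): δ = 29.44°  ✓
  (0,5): δ = 80.19°  ·
  (0,6): δ = 129.48°  ·
  (1,2): δ = 116.22°  ·
  (1,3): δ = 54.92°  ✓
  (1,4): δ = 21.85°  ✓
  (1,5): δ = 28.90°  ✓
  (1,6): δ = 78.20°  ·
  (2,3): δ = 118.70°  ·
  (2,4): δ = 85.62°  ·
  (2,5): δ = 34.87°  ✓
  (2,6): δ = 14.42°  ✓
  (3,4): δ = 146.93°  ·
  (3,5): δ = 96.18°  ·
  (3,6): δ = 46.88°  ✓
  (4,5): δ = 129.25°  ·
  (4,6): δ = 79.96°  ·
  (5,6): δ = 130.71°  ·
antipodal pairs: 8

count = 8; pairs: (0,3), (0,4), (1,3), (1,4), (1,5), (2,5), (2,6), (3,6)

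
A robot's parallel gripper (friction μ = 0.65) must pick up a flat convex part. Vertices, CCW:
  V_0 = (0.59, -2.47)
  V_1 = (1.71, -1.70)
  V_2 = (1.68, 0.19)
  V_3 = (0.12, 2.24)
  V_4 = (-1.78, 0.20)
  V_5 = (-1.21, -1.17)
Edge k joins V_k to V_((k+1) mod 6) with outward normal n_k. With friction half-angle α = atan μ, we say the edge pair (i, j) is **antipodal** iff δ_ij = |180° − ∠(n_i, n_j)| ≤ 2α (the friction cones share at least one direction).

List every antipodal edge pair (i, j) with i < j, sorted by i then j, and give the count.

count = 6; pairs: (0,3), (1,3), (1,4), (1,5), (2,4), (2,5)

α = atan 0.65 = 33.02°;  2α = 66.05°
n_0 = (+0.5665, -0.8240)
n_1 = (+0.9999, +0.0159)
n_2 = (+0.7958, +0.6056)
n_3 = (-0.7318, +0.6816)
n_4 = (-0.9233, -0.3841)
n_5 = (-0.5855, -0.8107)
  (0,1): δ = 123.60°  ·
  (0,2): δ = 87.24°  ·
  (0,3): δ = 12.53°  ✓
  (0,4): δ = 78.08°  ·
  (0,5): δ = 109.65°  ·
  (1,2): δ = 143.64°  ·
  (1,3): δ = 43.87°  ✓
  (1,4): δ = 21.68°  ✓
  (1,5): δ = 53.25°  ✓
  (2,3): δ = 80.24°  ·
  (2,4): δ = 14.68°  ✓
  (2,5): δ = 16.89°  ✓
  (3,4): δ = 114.44°  ·
  (3,5): δ = 82.87°  ·
  (4,5): δ = 148.43°  ·
antipodal pairs: 6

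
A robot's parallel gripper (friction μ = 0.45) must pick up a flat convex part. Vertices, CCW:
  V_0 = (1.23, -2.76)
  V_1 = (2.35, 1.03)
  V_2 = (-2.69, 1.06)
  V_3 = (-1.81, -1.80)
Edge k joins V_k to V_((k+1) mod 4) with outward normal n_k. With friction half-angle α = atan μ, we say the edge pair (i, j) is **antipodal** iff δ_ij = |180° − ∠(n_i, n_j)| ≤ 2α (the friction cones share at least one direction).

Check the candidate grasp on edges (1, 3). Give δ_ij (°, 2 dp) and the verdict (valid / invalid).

α = atan 0.45 = 24.23°;  2α = 48.46°
edge 1: e_1 = (-5.04, +0.03);  n_1 = (+0.0060, +1.0000)
edge 3: e_3 = (+3.04, -0.96);  n_3 = (-0.3011, -0.9536)
∠(n_1, n_3) = 162.82°
δ = |180° − 162.82°| = 17.18°
17.18° ≤ 2α = 48.46°  →  valid

δ = 17.18°, valid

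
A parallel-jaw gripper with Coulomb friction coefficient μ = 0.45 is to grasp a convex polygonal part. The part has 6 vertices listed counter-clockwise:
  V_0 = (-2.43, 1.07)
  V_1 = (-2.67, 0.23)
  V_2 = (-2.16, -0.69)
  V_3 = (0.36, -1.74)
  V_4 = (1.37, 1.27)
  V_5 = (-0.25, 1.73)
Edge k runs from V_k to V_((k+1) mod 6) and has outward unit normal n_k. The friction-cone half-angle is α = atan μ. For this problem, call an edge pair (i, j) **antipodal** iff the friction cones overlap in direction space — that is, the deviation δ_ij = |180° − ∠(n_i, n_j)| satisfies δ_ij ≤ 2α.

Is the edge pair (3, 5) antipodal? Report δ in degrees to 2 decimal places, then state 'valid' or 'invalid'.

δ = 54.61°, invalid

α = atan 0.45 = 24.23°;  2α = 48.46°
edge 3: e_3 = (+1.01, +3.01);  n_3 = (+0.9481, -0.3181)
edge 5: e_5 = (-2.18, -0.66);  n_5 = (-0.2898, +0.9571)
∠(n_3, n_5) = 125.39°
δ = |180° − 125.39°| = 54.61°
54.61° > 2α = 48.46°  →  invalid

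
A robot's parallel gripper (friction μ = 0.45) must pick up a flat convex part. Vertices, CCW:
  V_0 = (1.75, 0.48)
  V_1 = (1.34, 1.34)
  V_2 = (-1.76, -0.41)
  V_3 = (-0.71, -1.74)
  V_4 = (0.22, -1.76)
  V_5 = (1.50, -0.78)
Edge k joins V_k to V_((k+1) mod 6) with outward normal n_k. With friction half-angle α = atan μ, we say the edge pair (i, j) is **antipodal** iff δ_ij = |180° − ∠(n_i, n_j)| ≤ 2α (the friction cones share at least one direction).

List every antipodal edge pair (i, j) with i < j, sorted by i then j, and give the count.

count = 3; pairs: (0,2), (1,3), (1,4)

α = atan 0.45 = 24.23°;  2α = 48.46°
n_0 = (+0.9027, +0.4303)
n_1 = (-0.4916, +0.8708)
n_2 = (-0.7849, -0.6196)
n_3 = (-0.0215, -0.9998)
n_4 = (+0.6079, -0.7940)
n_5 = (+0.9809, -0.1946)
  (0,1): δ = 86.04°  ·
  (0,2): δ = 12.80°  ✓
  (0,3): δ = 63.28°  ·
  (0,4): δ = 101.95°  ·
  (0,5): δ = 143.29°  ·
  (1,2): δ = 81.16°  ·
  (1,3): δ = 30.68°  ✓
  (1,4): δ = 7.99°  ✓
  (1,5): δ = 49.33°  ·
  (2,3): δ = 129.52°  ·
  (2,4): δ = 90.85°  ·
  (2,5): δ = 49.51°  ·
  (3,4): δ = 141.33°  ·
  (3,5): δ = 99.99°  ·
  (4,5): δ = 138.66°  ·
antipodal pairs: 3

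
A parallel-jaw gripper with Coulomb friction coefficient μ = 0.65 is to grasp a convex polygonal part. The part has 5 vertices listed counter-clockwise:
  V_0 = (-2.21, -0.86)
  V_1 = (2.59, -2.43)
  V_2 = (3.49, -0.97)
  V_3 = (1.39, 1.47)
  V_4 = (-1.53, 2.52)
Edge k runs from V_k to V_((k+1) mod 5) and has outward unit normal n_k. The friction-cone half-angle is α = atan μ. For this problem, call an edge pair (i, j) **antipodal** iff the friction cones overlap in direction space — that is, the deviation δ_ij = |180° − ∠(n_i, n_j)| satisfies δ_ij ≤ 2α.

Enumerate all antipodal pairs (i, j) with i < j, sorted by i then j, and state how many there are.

α = atan 0.65 = 33.02°;  2α = 66.05°
n_0 = (-0.3109, -0.9505)
n_1 = (+0.8513, -0.5247)
n_2 = (+0.7579, +0.6523)
n_3 = (+0.3384, +0.9410)
n_4 = (-0.9804, +0.1972)
  (0,1): δ = 103.54°  ·
  (0,2): δ = 31.17°  ✓
  (0,3): δ = 1.67°  ✓
  (0,4): δ = 96.74°  ·
  (1,2): δ = 107.63°  ·
  (1,3): δ = 78.13°  ·
  (1,4): δ = 20.28°  ✓
  (2,3): δ = 150.50°  ·
  (2,4): δ = 52.09°  ✓
  (3,4): δ = 81.60°  ·
antipodal pairs: 4

count = 4; pairs: (0,2), (0,3), (1,4), (2,4)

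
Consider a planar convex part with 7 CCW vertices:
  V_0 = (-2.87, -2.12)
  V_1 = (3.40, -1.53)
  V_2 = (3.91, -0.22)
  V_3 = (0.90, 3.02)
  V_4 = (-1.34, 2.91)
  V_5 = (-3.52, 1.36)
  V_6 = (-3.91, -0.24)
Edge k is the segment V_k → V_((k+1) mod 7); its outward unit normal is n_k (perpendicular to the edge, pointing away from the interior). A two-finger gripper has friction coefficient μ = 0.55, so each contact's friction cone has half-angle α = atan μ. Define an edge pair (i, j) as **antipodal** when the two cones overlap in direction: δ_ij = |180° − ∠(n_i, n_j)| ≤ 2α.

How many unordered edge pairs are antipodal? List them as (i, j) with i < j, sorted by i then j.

α = atan 0.55 = 28.81°;  2α = 57.62°
n_0 = (+0.0937, -0.9956)
n_1 = (+0.9319, -0.3628)
n_2 = (+0.7326, +0.6806)
n_3 = (-0.0490, +0.9988)
n_4 = (-0.5795, +0.8150)
n_5 = (-0.9716, +0.2368)
n_6 = (-0.8750, -0.4841)
  (0,1): δ = 116.65°  ·
  (0,2): δ = 52.48°  ✓
  (0,3): δ = 2.56°  ✓
  (0,4): δ = 30.04°  ✓
  (0,5): δ = 70.93°  ·
  (0,6): δ = 113.58°  ·
  (1,2): δ = 115.84°  ·
  (1,3): δ = 65.92°  ·
  (1,4): δ = 33.32°  ✓
  (1,5): δ = 7.57°  ✓
  (1,6): δ = 50.22°  ✓
  (2,3): δ = 130.08°  ·
  (2,4): δ = 97.48°  ·
  (2,5): δ = 56.59°  ✓
  (2,6): δ = 13.94°  ✓
  (3,4): δ = 147.40°  ·
  (3,5): δ = 106.51°  ·
  (3,6): δ = 63.86°  ·
  (4,5): δ = 139.11°  ·
  (4,6): δ = 96.46°  ·
  (5,6): δ = 137.35°  ·
antipodal pairs: 8

count = 8; pairs: (0,2), (0,3), (0,4), (1,4), (1,5), (1,6), (2,5), (2,6)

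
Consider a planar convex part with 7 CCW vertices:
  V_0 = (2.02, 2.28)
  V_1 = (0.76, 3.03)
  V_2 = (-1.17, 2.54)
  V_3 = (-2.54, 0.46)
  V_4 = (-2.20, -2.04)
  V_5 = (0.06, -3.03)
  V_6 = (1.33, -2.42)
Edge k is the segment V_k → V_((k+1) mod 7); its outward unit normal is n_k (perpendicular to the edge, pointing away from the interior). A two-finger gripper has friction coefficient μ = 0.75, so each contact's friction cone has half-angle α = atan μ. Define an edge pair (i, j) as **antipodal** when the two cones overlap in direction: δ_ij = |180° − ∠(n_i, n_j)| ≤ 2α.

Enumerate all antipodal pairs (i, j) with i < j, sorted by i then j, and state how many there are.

count = 10; pairs: (0,3), (0,4), (0,5), (1,4), (1,5), (1,6), (2,5), (2,6), (3,5), (3,6)

α = atan 0.75 = 36.87°;  2α = 73.74°
n_0 = (+0.5115, +0.8593)
n_1 = (-0.2461, +0.9692)
n_2 = (-0.8351, +0.5501)
n_3 = (-0.9909, -0.1348)
n_4 = (-0.4012, -0.9160)
n_5 = (+0.4330, -0.9014)
n_6 = (+0.9894, -0.1453)
  (0,1): δ = 134.99°  ·
  (0,2): δ = 92.61°  ·
  (0,3): δ = 51.49°  ✓
  (0,4): δ = 7.11°  ✓
  (0,5): δ = 56.42°  ✓
  (0,6): δ = 112.41°  ·
  (1,2): δ = 137.62°  ·
  (1,3): δ = 96.50°  ·
  (1,4): δ = 37.90°  ✓
  (1,5): δ = 11.41°  ✓
  (1,6): δ = 67.40°  ✓
  (2,3): δ = 138.88°  ·
  (2,4): δ = 80.28°  ·
  (2,5): δ = 30.97°  ✓
  (2,6): δ = 25.02°  ✓
  (3,4): δ = 121.40°  ·
  (3,5): δ = 72.09°  ✓
  (3,6): δ = 16.10°  ✓
  (4,5): δ = 130.69°  ·
  (4,6): δ = 74.70°  ·
  (5,6): δ = 124.01°  ·
antipodal pairs: 10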